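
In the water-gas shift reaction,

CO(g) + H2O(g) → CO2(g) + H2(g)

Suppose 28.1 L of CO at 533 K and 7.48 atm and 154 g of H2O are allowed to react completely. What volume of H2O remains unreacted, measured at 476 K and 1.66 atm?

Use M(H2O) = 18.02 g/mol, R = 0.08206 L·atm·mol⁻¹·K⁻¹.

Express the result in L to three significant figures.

88.0 L

n(CO) = PV/RT = (7.48 × 28.1) / (0.08206 × 533) = 4.806 mol
n(H2O) = 154 / 18.02 = 8.546 mol
For 4.806 mol CO, stoichiometry requires (1/1) × 4.806 = 4.806 mol H2O; 8.546 mol is available, so CO is limiting.
n(H2O) consumed = (1/1) × 4.806 = 4.806 mol; remaining = 8.546 − 4.806 = 3.740 mol
V(H2O) = nRT/P = 3.740 × 0.08206 × 476 / 1.66 = 88.00 L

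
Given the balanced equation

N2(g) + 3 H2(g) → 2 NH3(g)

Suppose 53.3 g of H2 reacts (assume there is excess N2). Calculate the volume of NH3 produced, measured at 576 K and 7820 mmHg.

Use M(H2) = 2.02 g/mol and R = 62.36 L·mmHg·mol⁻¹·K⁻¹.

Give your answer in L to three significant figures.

n(H2) = 53.30 / 2.02 = 26.39 mol
n(NH3) = (2/3) × 26.39 = 17.59 mol
V = nRT/P = 17.59 × 62.36 × 576 / 7820 = 80.80 L

80.8 L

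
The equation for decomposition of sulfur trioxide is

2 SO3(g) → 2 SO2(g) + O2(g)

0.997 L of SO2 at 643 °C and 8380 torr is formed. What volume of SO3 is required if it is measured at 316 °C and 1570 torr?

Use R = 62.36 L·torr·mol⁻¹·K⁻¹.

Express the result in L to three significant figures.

3.42 L

n(SO2) = PV/RT = (8380 × 0.997) / (62.36 × 916.15) = 0.1462 mol
n(SO3) = (2/2) × 0.1462 = 0.1462 mol
V = nRT/P = 0.1462 × 62.36 × 589.15 / 1570 = 3.421 L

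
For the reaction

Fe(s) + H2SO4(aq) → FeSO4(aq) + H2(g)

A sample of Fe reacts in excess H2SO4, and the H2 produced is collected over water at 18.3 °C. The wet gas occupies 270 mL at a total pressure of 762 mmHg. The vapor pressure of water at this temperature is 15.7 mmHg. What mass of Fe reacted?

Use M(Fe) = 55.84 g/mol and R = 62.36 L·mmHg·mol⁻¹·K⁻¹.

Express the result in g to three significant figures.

0.619 g

P(H2) = 762 − 15.7 = 746.3 mmHg
n(H2) = PV/RT = (746.3 × 0.2700) / (62.36 × 291.45) = 0.01109 mol
n(Fe) = (1/1) × 0.01109 = 0.01109 mol
m(Fe) = 0.01109 × 55.84 = 0.6193 g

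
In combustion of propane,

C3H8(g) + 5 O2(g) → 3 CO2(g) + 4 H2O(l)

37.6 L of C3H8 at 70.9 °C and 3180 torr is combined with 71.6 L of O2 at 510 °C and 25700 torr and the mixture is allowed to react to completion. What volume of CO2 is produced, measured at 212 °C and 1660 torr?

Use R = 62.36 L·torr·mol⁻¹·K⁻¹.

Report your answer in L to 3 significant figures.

305 L

n(C3H8) = PV/RT = (3180 × 37.6) / (62.36 × 344.05) = 5.573 mol
n(O2) = PV/RT = (25700 × 71.6) / (62.36 × 783.15) = 37.68 mol
For 5.573 mol C3H8, stoichiometry requires (5/1) × 5.573 = 27.87 mol O2; 37.68 mol is available, so C3H8 is limiting.
n(CO2) = (3/1) × 5.573 = 16.72 mol
V(CO2) = nRT/P = 16.72 × 62.36 × 485.15 / 1660 = 304.7 L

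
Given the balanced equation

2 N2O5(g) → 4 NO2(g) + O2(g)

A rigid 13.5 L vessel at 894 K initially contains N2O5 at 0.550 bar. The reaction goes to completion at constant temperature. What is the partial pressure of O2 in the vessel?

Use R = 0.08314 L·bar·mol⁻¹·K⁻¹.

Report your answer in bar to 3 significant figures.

0.275 bar

n(N2O5)₀ = PV/RT = (0.550 × 13.5) / (0.08314 × 894) = 0.09990 mol
n(O2) = (1/2) × 0.09990 = 0.04995 mol
P(O2) = nRT/V = 0.04995 × 0.08314 × 894 / 13.5 = 0.2750 bar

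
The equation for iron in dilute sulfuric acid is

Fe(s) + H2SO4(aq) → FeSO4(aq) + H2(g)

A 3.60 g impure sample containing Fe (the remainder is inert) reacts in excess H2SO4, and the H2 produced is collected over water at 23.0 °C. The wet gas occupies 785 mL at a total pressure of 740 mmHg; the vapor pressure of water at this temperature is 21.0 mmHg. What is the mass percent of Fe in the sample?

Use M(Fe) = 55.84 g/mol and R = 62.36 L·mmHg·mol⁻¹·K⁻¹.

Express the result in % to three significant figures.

P(H2) = 740 − 21.0 = 719.0 mmHg
n(H2) = PV/RT = (719.0 × 0.7850) / (62.36 × 296.15) = 0.03056 mol
n(Fe) = (1/1) × 0.03056 = 0.03056 mol
m(Fe) = 0.03056 × 55.84 = 1.706 g
%Fe = 1.706 / 3.60 × 100 = 47.39%

47.4 %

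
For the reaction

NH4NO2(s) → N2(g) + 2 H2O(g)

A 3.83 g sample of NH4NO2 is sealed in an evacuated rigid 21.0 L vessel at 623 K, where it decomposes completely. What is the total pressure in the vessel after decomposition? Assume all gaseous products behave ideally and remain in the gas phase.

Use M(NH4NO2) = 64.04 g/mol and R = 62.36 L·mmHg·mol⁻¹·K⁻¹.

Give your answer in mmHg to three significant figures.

n(NH4NO2) = 3.83 / 64.04 = 0.05981 mol
n(gas produced) = (3/1) × 0.05981 = 0.1794 mol
P = nRT/V = 0.1794 × 62.36 × 623 / 21.0 = 331.9 mmHg

332 mmHg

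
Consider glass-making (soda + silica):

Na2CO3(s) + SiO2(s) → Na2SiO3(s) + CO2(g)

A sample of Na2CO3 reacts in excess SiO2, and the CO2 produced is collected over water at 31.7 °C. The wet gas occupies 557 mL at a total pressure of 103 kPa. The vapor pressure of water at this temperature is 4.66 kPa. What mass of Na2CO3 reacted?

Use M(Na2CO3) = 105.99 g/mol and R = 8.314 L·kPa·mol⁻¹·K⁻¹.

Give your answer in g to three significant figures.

P(CO2) = 103 − 4.66 = 98.34 kPa
n(CO2) = PV/RT = (98.34 × 0.5570) / (8.314 × 304.85) = 0.02161 mol
n(Na2CO3) = (1/1) × 0.02161 = 0.02161 mol
m(Na2CO3) = 0.02161 × 105.99 = 2.290 g

2.29 g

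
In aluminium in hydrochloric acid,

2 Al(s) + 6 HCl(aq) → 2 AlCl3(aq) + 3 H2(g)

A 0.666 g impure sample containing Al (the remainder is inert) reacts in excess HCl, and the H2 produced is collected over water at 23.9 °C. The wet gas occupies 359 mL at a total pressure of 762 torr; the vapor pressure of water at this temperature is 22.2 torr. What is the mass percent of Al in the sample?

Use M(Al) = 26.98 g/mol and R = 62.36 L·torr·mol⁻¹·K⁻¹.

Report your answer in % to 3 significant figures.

38.7 %

P(H2) = 762 − 22.2 = 739.8 torr
n(H2) = PV/RT = (739.8 × 0.3590) / (62.36 × 297.05) = 0.01434 mol
n(Al) = (2/3) × 0.01434 = 0.009560 mol
m(Al) = 0.009560 × 26.98 = 0.2579 g
%Al = 0.2579 / 0.666 × 100 = 38.72%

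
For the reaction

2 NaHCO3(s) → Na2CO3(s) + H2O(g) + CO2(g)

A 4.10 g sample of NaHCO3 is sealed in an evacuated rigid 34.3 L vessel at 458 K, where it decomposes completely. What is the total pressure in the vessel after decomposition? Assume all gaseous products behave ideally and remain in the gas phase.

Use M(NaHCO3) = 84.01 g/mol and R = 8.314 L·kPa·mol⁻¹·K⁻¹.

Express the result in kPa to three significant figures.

5.42 kPa

n(NaHCO3) = 4.10 / 84.01 = 0.04880 mol
n(gas produced) = (2/2) × 0.04880 = 0.04880 mol
P = nRT/V = 0.04880 × 8.314 × 458 / 34.3 = 5.418 kPa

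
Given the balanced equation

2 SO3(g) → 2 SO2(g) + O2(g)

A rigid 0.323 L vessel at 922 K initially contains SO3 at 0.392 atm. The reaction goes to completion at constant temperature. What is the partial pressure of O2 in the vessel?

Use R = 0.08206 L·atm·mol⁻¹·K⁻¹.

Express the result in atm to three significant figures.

0.196 atm

n(SO3)₀ = PV/RT = (0.392 × 0.323) / (0.08206 × 922) = 0.001674 mol
n(O2) = (1/2) × 0.001674 = 0.0008370 mol
P(O2) = nRT/V = 0.0008370 × 0.08206 × 922 / 0.323 = 0.1961 atm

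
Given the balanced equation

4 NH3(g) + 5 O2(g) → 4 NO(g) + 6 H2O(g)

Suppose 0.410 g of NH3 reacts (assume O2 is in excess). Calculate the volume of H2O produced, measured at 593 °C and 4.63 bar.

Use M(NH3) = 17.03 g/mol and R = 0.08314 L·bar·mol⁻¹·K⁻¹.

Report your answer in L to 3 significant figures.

n(NH3) = 0.4100 / 17.03 = 0.02408 mol
n(H2O) = (6/4) × 0.02408 = 0.03612 mol
V = nRT/P = 0.03612 × 0.08314 × 866.15 / 4.63 = 0.5618 L

0.562 L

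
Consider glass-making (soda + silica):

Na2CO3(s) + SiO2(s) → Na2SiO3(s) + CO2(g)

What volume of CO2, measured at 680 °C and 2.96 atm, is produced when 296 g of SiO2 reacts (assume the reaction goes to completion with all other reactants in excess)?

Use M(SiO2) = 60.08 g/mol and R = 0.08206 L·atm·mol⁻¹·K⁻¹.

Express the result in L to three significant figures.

n(SiO2) = 296.0 / 60.08 = 4.927 mol
n(CO2) = (1/1) × 4.927 = 4.927 mol
V = nRT/P = 4.927 × 0.08206 × 953.15 / 2.96 = 130.2 L

130 L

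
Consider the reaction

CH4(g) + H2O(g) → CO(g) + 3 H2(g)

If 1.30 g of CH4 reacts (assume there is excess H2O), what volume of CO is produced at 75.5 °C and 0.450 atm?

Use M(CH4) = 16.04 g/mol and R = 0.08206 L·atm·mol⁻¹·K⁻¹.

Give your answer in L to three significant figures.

5.15 L

n(CH4) = 1.300 / 16.04 = 0.08105 mol
n(CO) = (1/1) × 0.08105 = 0.08105 mol
V = nRT/P = 0.08105 × 0.08206 × 348.65 / 0.450 = 5.153 L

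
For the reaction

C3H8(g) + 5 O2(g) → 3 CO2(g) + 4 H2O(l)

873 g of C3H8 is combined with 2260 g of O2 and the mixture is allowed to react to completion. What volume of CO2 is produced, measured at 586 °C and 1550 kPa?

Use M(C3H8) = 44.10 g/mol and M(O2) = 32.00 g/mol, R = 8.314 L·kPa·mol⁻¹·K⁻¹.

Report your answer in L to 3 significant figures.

n(C3H8) = 873 / 44.10 = 19.80 mol
n(O2) = 2260 / 32.00 = 70.62 mol
For 19.80 mol C3H8, stoichiometry requires (5/1) × 19.80 = 99.00 mol O2; 70.62 mol is available, so O2 is limiting.
n(CO2) = (3/5) × 70.62 = 42.37 mol
V(CO2) = nRT/P = 42.37 × 8.314 × 859.15 / 1550 = 195.3 L

195 L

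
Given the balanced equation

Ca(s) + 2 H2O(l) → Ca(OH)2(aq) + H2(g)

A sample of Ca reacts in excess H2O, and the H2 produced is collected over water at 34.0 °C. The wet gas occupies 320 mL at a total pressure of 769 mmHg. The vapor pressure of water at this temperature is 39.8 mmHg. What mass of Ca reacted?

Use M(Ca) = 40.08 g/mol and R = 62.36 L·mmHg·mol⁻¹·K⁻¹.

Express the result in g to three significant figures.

0.488 g

P(H2) = 769 − 39.8 = 729.2 mmHg
n(H2) = PV/RT = (729.2 × 0.3200) / (62.36 × 307.15) = 0.01218 mol
n(Ca) = (1/1) × 0.01218 = 0.01218 mol
m(Ca) = 0.01218 × 40.08 = 0.4882 g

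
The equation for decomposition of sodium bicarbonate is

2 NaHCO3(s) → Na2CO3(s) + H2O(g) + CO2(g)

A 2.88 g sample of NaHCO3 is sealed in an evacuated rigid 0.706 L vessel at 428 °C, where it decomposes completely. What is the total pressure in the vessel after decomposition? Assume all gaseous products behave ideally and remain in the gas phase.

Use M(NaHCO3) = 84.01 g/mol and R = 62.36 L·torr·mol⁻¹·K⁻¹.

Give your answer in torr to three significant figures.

n(NaHCO3) = 2.88 / 84.01 = 0.03428 mol
n(gas produced) = (2/2) × 0.03428 = 0.03428 mol
P = nRT/V = 0.03428 × 62.36 × 701.15 / 0.706 = 2123 torr

2120 torr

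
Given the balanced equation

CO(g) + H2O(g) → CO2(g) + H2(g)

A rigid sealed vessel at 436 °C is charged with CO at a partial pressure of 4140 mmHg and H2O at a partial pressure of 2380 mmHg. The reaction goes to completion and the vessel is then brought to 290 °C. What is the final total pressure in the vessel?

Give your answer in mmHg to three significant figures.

5180 mmHg

With V and T fixed, P_i ∝ n_i, so the mole ratios apply directly to partial pressures at 436 °C.
P(H2O) required for 4140 mmHg of CO = (1/1) × 4140 = 4140 mmHg; available 2380 mmHg, so H2O is limiting.
P(CO) remaining = 4140 − (1/1) × 2380 = 1760 mmHg
P(gaseous products) = (1+1)/1 × 2380 = 4760 mmHg
P_total at 436 °C = 1760 + 4760 = 6520 mmHg
Scaling to 290 °C: P = 6520 × 563.15/709.15 = 5178 mmHg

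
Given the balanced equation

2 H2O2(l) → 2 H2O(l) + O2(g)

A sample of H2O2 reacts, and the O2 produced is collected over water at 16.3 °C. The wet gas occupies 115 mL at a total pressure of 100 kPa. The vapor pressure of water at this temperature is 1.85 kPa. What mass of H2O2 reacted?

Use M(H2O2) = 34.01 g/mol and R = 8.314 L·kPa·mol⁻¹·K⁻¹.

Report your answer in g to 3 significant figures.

0.319 g

P(O2) = 100 − 1.85 = 98.15 kPa
n(O2) = PV/RT = (98.15 × 0.1150) / (8.314 × 289.45) = 0.004690 mol
n(H2O2) = (2/1) × 0.004690 = 0.009380 mol
m(H2O2) = 0.009380 × 34.01 = 0.3190 g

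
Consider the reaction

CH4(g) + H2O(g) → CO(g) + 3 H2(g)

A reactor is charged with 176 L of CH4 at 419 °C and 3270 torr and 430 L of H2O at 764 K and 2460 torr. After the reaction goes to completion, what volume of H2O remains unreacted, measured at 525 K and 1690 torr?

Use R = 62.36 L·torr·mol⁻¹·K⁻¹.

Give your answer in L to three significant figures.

172 L

n(CH4) = PV/RT = (3270 × 176) / (62.36 × 692.15) = 13.33 mol
n(H2O) = PV/RT = (2460 × 430) / (62.36 × 764) = 22.20 mol
For 13.33 mol CH4, stoichiometry requires (1/1) × 13.33 = 13.33 mol H2O; 22.20 mol is available, so CH4 is limiting.
n(H2O) consumed = (1/1) × 13.33 = 13.33 mol; remaining = 22.20 − 13.33 = 8.870 mol
V(H2O) = nRT/P = 8.870 × 62.36 × 525 / 1690 = 171.8 L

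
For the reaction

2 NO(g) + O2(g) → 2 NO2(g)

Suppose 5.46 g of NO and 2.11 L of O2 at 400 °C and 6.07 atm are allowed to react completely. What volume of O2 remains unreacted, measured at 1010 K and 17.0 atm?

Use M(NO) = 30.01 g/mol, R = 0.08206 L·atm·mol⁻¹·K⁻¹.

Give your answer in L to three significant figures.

n(NO) = 5.46 / 30.01 = 0.1819 mol
n(O2) = PV/RT = (6.07 × 2.11) / (0.08206 × 673.15) = 0.2319 mol
For 0.1819 mol NO, stoichiometry requires (1/2) × 0.1819 = 0.09095 mol O2; 0.2319 mol is available, so NO is limiting.
n(O2) consumed = (1/2) × 0.1819 = 0.09095 mol; remaining = 0.2319 − 0.09095 = 0.1409 mol
V(O2) = nRT/P = 0.1409 × 0.08206 × 1010 / 17.0 = 0.6869 L

0.687 L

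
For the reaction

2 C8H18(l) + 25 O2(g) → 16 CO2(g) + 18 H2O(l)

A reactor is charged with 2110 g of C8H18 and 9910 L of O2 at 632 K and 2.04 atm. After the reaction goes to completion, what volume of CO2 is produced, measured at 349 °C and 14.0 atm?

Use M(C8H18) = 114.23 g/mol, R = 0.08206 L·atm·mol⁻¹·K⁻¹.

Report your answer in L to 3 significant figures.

539 L

n(C8H18) = 2110 / 114.23 = 18.47 mol
n(O2) = PV/RT = (2.04 × 9910) / (0.08206 × 632) = 389.8 mol
For 18.47 mol C8H18, stoichiometry requires (25/2) × 18.47 = 230.9 mol O2; 389.8 mol is available, so C8H18 is limiting.
n(CO2) = (16/2) × 18.47 = 147.8 mol
V(CO2) = nRT/P = 147.8 × 0.08206 × 622.15 / 14.0 = 539.0 L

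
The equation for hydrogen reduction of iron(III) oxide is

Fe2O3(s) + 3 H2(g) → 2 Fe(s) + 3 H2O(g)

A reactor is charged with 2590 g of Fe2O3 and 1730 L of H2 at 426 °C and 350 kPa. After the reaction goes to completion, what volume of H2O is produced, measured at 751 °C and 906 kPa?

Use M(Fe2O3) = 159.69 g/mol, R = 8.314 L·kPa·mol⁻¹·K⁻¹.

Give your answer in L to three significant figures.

457 L

n(Fe2O3) = 2590 / 159.69 = 16.22 mol
n(H2) = PV/RT = (350 × 1730) / (8.314 × 699.15) = 104.2 mol
For 16.22 mol Fe2O3, stoichiometry requires (3/1) × 16.22 = 48.66 mol H2; 104.2 mol is available, so Fe2O3 is limiting.
n(H2O) = (3/1) × 16.22 = 48.66 mol
V(H2O) = nRT/P = 48.66 × 8.314 × 1024.15 / 906 = 457.3 L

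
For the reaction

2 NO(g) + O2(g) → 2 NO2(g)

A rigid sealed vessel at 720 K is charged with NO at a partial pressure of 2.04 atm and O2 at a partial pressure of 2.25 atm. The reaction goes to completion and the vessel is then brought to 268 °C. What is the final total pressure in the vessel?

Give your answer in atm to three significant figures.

At constant V, partial pressures at 720 K are proportional to moles, so apply stoichiometry directly to pressures.
P(O2) required for 2.04 atm of NO = (1/2) × 2.04 = 1.020 atm; available 2.25 atm, so NO is limiting.
P(O2) remaining = 2.25 − (1/2) × 2.04 = 1.230 atm
P(gaseous products) = (2)/2 × 2.04 = 2.040 atm
P_total at 720 K = 1.230 + 2.040 = 3.270 atm
Scaling to 268 °C: P = 3.270 × 541.15/720 = 2.458 atm

2.46 atm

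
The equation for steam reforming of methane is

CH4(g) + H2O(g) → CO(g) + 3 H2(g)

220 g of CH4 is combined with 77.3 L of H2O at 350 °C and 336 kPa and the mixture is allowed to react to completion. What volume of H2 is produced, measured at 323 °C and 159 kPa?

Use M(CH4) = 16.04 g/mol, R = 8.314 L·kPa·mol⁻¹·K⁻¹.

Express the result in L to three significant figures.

n(CH4) = 220 / 16.04 = 13.72 mol
n(H2O) = PV/RT = (336 × 77.3) / (8.314 × 623.15) = 5.013 mol
For 13.72 mol CH4, stoichiometry requires (1/1) × 13.72 = 13.72 mol H2O; 5.013 mol is available, so H2O is limiting.
n(H2) = (3/1) × 5.013 = 15.04 mol
V(H2) = nRT/P = 15.04 × 8.314 × 596.15 / 159 = 468.8 L

469 L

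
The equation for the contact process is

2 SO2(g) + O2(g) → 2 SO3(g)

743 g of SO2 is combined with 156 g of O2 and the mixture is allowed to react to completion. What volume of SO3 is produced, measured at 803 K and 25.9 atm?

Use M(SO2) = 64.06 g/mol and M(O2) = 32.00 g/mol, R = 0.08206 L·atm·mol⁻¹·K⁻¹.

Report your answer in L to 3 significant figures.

24.8 L

n(SO2) = 743 / 64.06 = 11.60 mol
n(O2) = 156 / 32.00 = 4.875 mol
For 11.60 mol SO2, stoichiometry requires (1/2) × 11.60 = 5.800 mol O2; 4.875 mol is available, so O2 is limiting.
n(SO3) = (2/1) × 4.875 = 9.750 mol
V(SO3) = nRT/P = 9.750 × 0.08206 × 803 / 25.9 = 24.81 L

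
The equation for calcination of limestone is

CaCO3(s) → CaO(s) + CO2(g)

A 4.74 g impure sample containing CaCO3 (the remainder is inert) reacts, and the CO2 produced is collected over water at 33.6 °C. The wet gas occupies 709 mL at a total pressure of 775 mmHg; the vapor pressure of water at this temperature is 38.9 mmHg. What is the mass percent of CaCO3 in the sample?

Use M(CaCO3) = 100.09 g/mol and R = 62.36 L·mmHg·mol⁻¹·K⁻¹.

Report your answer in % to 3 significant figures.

P(CO2) = 775 − 38.9 = 736.1 mmHg
n(CO2) = PV/RT = (736.1 × 0.7090) / (62.36 × 306.75) = 0.02728 mol
n(CaCO3) = (1/1) × 0.02728 = 0.02728 mol
m(CaCO3) = 0.02728 × 100.09 = 2.730 g
%CaCO3 = 2.730 / 4.74 × 100 = 57.59%

57.6 %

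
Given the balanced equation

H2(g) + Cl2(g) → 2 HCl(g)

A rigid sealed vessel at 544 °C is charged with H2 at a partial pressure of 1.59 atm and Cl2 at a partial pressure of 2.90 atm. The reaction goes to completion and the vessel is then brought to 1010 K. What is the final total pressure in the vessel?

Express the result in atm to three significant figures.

With V and T fixed, P_i ∝ n_i, so the mole ratios apply directly to partial pressures at 544 °C.
P(Cl2) required for 1.59 atm of H2 = (1/1) × 1.59 = 1.590 atm; available 2.90 atm, so H2 is limiting.
P(Cl2) remaining = 2.90 − (1/1) × 1.59 = 1.310 atm
P(gaseous products) = (2)/1 × 1.59 = 3.180 atm
P_total at 544 °C = 1.310 + 3.180 = 4.490 atm
Scaling to 1010 K: P = 4.490 × 1010/817.15 = 5.550 atm

5.55 atm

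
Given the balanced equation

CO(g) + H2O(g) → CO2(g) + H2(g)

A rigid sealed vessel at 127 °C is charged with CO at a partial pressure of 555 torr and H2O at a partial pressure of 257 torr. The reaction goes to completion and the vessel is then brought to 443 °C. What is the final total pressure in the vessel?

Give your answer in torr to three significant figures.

With V and T fixed, P_i ∝ n_i, so the mole ratios apply directly to partial pressures at 127 °C.
P(H2O) required for 555 torr of CO = (1/1) × 555 = 555.0 torr; available 257 torr, so H2O is limiting.
P(CO) remaining = 555 − (1/1) × 257 = 298.0 torr
P(gaseous products) = (1+1)/1 × 257 = 514.0 torr
P_total at 127 °C = 298.0 + 514.0 = 812.0 torr
Scaling to 443 °C: P = 812.0 × 716.15/400.15 = 1453 torr

1450 torr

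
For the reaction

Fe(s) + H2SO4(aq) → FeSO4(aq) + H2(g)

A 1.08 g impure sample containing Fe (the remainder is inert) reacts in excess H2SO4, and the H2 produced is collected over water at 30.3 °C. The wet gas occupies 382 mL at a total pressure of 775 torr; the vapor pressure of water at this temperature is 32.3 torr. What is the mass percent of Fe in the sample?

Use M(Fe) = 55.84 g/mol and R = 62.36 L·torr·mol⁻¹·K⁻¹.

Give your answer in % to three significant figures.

P(H2) = 775 − 32.3 = 742.7 torr
n(H2) = PV/RT = (742.7 × 0.3820) / (62.36 × 303.45) = 0.01499 mol
n(Fe) = (1/1) × 0.01499 = 0.01499 mol
m(Fe) = 0.01499 × 55.84 = 0.8370 g
%Fe = 0.8370 / 1.08 × 100 = 77.50%

77.5 %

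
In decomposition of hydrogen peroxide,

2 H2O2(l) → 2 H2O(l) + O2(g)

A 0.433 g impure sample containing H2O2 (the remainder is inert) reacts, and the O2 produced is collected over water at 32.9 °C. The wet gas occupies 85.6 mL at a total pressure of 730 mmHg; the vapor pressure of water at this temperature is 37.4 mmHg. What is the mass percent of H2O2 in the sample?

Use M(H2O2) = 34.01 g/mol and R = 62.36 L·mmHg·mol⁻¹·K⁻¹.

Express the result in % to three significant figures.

P(O2) = 730 − 37.4 = 692.6 mmHg
n(O2) = PV/RT = (692.6 × 0.08560) / (62.36 × 306.05) = 0.003106 mol
n(H2O2) = (2/1) × 0.003106 = 0.006212 mol
m(H2O2) = 0.006212 × 34.01 = 0.2113 g
%H2O2 = 0.2113 / 0.433 × 100 = 48.80%

48.8 %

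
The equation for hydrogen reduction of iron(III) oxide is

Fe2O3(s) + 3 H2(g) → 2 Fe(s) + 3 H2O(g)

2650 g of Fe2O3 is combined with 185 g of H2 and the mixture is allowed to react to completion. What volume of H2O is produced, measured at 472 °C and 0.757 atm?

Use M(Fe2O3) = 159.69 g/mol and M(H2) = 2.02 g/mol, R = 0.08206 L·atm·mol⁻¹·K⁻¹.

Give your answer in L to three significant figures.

n(Fe2O3) = 2650 / 159.69 = 16.59 mol
n(H2) = 185 / 2.02 = 91.58 mol
For 16.59 mol Fe2O3, stoichiometry requires (3/1) × 16.59 = 49.77 mol H2; 91.58 mol is available, so Fe2O3 is limiting.
n(H2O) = (3/1) × 16.59 = 49.77 mol
V(H2O) = nRT/P = 49.77 × 0.08206 × 745.15 / 0.757 = 4020 L

4020 L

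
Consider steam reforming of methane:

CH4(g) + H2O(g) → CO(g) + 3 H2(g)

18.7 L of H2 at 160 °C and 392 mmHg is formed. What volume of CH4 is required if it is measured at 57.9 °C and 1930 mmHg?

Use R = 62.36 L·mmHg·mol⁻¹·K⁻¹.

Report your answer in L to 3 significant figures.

n(H2) = PV/RT = (392 × 18.7) / (62.36 × 433.15) = 0.2714 mol
n(CH4) = (1/3) × 0.2714 = 0.09047 mol
V = nRT/P = 0.09047 × 62.36 × 331.05 / 1930 = 0.9677 L

0.968 L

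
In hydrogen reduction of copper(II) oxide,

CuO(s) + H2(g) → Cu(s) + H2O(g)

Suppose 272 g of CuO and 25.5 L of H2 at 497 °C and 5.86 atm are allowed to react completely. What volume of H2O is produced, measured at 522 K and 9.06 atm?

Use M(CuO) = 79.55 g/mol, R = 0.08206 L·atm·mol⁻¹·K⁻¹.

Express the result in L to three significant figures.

11.2 L

n(CuO) = 272 / 79.55 = 3.419 mol
n(H2) = PV/RT = (5.86 × 25.5) / (0.08206 × 770.15) = 2.364 mol
For 3.419 mol CuO, stoichiometry requires (1/1) × 3.419 = 3.419 mol H2; 2.364 mol is available, so H2 is limiting.
n(H2O) = (1/1) × 2.364 = 2.364 mol
V(H2O) = nRT/P = 2.364 × 0.08206 × 522 / 9.06 = 11.18 L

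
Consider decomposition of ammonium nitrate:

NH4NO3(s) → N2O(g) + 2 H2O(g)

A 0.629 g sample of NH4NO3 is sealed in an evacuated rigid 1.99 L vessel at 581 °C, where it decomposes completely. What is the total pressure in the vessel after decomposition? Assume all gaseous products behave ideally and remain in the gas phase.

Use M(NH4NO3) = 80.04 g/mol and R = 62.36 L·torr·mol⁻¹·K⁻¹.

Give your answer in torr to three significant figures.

n(NH4NO3) = 0.629 / 80.04 = 0.007859 mol
n(gas produced) = (3/1) × 0.007859 = 0.02358 mol
P = nRT/V = 0.02358 × 62.36 × 854.15 / 1.99 = 631.1 torr

631 torr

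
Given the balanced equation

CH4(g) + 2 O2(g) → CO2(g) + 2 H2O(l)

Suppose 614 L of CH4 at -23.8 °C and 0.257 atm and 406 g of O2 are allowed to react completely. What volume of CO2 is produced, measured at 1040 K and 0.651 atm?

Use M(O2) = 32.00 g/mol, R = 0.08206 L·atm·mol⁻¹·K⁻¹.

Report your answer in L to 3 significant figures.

n(CH4) = PV/RT = (0.257 × 614) / (0.08206 × 249.35) = 7.712 mol
n(O2) = 406 / 32.00 = 12.69 mol
For 7.712 mol CH4, stoichiometry requires (2/1) × 7.712 = 15.42 mol O2; 12.69 mol is available, so O2 is limiting.
n(CO2) = (1/2) × 12.69 = 6.345 mol
V(CO2) = nRT/P = 6.345 × 0.08206 × 1040 / 0.651 = 831.8 L

832 L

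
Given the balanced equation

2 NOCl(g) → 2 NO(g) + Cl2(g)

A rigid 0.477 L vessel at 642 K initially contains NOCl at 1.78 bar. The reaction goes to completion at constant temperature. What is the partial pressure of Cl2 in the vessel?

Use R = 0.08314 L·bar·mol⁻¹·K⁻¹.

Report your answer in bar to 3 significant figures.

0.890 bar

n(NOCl)₀ = PV/RT = (1.78 × 0.477) / (0.08314 × 642) = 0.01591 mol
n(Cl2) = (1/2) × 0.01591 = 0.007955 mol
P(Cl2) = nRT/V = 0.007955 × 0.08314 × 642 / 0.477 = 0.8902 bar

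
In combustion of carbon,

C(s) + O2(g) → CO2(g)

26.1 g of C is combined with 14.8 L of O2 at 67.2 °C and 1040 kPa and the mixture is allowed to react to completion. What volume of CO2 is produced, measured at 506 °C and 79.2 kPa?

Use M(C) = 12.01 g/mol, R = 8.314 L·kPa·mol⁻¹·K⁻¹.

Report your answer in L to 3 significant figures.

n(C) = 26.1 / 12.01 = 2.173 mol
n(O2) = PV/RT = (1040 × 14.8) / (8.314 × 340.35) = 5.440 mol
For 2.173 mol C, stoichiometry requires (1/1) × 2.173 = 2.173 mol O2; 5.440 mol is available, so C is limiting.
n(CO2) = (1/1) × 2.173 = 2.173 mol
V(CO2) = nRT/P = 2.173 × 8.314 × 779.15 / 79.2 = 177.7 L

178 L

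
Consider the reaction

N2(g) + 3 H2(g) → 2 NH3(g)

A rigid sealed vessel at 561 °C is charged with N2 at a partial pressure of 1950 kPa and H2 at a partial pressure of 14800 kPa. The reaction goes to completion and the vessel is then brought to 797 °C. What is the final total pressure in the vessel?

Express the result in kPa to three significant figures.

At constant V, partial pressures at 561 °C are proportional to moles, so apply stoichiometry directly to pressures.
P(H2) required for 1950 kPa of N2 = (3/1) × 1950 = 5850 kPa; available 14800 kPa, so N2 is limiting.
P(H2) remaining = 14800 − (3/1) × 1950 = 8950 kPa
P(gaseous products) = (2)/1 × 1950 = 3900 kPa
P_total at 561 °C = 8950 + 3900 = 12850 kPa
Scaling to 797 °C: P = 12850 × 1070.15/834.15 = 16490 kPa

16500 kPa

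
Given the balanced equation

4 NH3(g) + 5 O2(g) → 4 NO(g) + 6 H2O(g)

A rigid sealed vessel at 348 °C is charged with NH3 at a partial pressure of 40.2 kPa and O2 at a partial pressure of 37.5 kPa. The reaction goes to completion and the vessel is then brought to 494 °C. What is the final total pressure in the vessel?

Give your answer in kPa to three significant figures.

105 kPa

With V and T fixed, P_i ∝ n_i, so the mole ratios apply directly to partial pressures at 348 °C.
P(O2) required for 40.2 kPa of NH3 = (5/4) × 40.2 = 50.25 kPa; available 37.5 kPa, so O2 is limiting.
P(NH3) remaining = 40.2 − (4/5) × 37.5 = 10.20 kPa
P(gaseous products) = (4+6)/5 × 37.5 = 75.00 kPa
P_total at 348 °C = 10.20 + 75.00 = 85.20 kPa
Scaling to 494 °C: P = 85.20 × 767.15/621.15 = 105.2 kPa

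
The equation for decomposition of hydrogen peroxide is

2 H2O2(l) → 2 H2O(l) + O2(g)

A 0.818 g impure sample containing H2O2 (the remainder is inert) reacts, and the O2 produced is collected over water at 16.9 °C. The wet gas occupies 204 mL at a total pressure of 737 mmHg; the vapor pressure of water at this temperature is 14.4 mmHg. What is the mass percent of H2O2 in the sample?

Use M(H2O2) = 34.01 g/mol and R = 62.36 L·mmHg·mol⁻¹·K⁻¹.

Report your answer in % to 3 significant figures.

67.8 %

P(O2) = 737 − 14.4 = 722.6 mmHg
n(O2) = PV/RT = (722.6 × 0.2040) / (62.36 × 290.05) = 0.008150 mol
n(H2O2) = (2/1) × 0.008150 = 0.01630 mol
m(H2O2) = 0.01630 × 34.01 = 0.5544 g
%H2O2 = 0.5544 / 0.818 × 100 = 67.78%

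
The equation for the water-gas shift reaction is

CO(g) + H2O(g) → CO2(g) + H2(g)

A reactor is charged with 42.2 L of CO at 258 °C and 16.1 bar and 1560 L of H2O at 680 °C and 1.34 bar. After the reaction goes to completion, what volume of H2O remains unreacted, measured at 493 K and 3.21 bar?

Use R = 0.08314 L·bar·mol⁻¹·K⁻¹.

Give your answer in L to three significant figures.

n(CO) = PV/RT = (16.1 × 42.2) / (0.08314 × 531.15) = 15.39 mol
n(H2O) = PV/RT = (1.34 × 1560) / (0.08314 × 953.15) = 26.38 mol
For 15.39 mol CO, stoichiometry requires (1/1) × 15.39 = 15.39 mol H2O; 26.38 mol is available, so CO is limiting.
n(H2O) consumed = (1/1) × 15.39 = 15.39 mol; remaining = 26.38 − 15.39 = 10.99 mol
V(H2O) = nRT/P = 10.99 × 0.08314 × 493 / 3.21 = 140.3 L

140 L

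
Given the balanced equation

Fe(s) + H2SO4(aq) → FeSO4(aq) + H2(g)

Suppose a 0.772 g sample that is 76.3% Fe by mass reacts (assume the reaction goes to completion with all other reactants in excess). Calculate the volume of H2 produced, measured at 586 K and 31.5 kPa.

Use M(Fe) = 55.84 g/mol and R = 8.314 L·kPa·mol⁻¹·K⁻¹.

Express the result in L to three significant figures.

mass of Fe = 0.772 × 76.3/100 = 0.5890 g
n(Fe) = 0.5890 / 55.84 = 0.01055 mol
n(H2) = (1/1) × 0.01055 = 0.01055 mol
V = nRT/P = 0.01055 × 8.314 × 586 / 31.5 = 1.632 L

1.63 L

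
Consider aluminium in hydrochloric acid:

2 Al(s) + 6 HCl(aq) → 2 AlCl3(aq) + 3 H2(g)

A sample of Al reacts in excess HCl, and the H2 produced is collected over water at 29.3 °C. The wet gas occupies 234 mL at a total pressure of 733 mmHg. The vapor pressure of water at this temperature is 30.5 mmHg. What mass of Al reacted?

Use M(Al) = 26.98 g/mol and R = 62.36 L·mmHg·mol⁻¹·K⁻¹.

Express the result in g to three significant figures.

P(H2) = 733 − 30.5 = 702.5 mmHg
n(H2) = PV/RT = (702.5 × 0.2340) / (62.36 × 302.45) = 0.008716 mol
n(Al) = (2/3) × 0.008716 = 0.005811 mol
m(Al) = 0.005811 × 26.98 = 0.1568 g

0.157 g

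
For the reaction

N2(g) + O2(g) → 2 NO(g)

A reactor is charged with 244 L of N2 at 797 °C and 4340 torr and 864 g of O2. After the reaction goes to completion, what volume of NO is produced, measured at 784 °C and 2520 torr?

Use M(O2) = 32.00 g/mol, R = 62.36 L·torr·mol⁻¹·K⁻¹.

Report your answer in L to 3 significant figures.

n(N2) = PV/RT = (4340 × 244) / (62.36 × 1070.15) = 15.87 mol
n(O2) = 864 / 32.00 = 27.00 mol
For 15.87 mol N2, stoichiometry requires (1/1) × 15.87 = 15.87 mol O2; 27.00 mol is available, so N2 is limiting.
n(NO) = (2/1) × 15.87 = 31.74 mol
V(NO) = nRT/P = 31.74 × 62.36 × 1057.15 / 2520 = 830.3 L

830 L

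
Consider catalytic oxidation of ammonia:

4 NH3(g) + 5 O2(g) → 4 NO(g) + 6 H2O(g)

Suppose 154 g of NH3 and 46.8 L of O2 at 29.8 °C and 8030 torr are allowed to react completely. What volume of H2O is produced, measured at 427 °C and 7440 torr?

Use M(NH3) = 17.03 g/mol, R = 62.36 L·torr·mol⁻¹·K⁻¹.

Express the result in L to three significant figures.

79.6 L

n(NH3) = 154 / 17.03 = 9.043 mol
n(O2) = PV/RT = (8030 × 46.8) / (62.36 × 302.95) = 19.89 mol
For 9.043 mol NH3, stoichiometry requires (5/4) × 9.043 = 11.30 mol O2; 19.89 mol is available, so NH3 is limiting.
n(H2O) = (6/4) × 9.043 = 13.56 mol
V(H2O) = nRT/P = 13.56 × 62.36 × 700.15 / 7440 = 79.58 L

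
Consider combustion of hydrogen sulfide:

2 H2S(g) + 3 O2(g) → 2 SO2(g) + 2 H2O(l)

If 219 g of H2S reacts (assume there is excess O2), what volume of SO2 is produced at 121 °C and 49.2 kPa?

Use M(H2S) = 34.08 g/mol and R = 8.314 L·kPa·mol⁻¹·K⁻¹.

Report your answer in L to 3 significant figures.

428 L

n(H2S) = 219.0 / 34.08 = 6.426 mol
n(SO2) = (2/2) × 6.426 = 6.426 mol
V = nRT/P = 6.426 × 8.314 × 394.15 / 49.2 = 428.0 L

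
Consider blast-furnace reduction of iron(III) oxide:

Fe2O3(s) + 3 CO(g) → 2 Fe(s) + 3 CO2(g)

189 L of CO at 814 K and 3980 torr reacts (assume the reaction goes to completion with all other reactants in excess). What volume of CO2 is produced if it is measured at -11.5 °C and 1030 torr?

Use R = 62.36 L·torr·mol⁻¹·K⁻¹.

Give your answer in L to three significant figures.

235 L

n(CO) = PV/RT = (3980 × 189) / (62.36 × 814) = 14.82 mol
n(CO2) = (3/3) × 14.82 = 14.82 mol
V = nRT/P = 14.82 × 62.36 × 261.65 / 1030 = 234.8 L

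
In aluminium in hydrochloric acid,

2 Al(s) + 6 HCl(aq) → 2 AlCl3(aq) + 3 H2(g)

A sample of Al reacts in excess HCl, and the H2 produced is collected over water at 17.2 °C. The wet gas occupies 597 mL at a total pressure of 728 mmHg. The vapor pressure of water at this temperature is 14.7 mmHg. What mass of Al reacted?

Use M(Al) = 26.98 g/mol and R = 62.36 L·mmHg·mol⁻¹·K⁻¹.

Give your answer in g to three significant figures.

P(H2) = 728 − 14.7 = 713.3 mmHg
n(H2) = PV/RT = (713.3 × 0.5970) / (62.36 × 290.35) = 0.02352 mol
n(Al) = (2/3) × 0.02352 = 0.01568 mol
m(Al) = 0.01568 × 26.98 = 0.4230 g

0.423 g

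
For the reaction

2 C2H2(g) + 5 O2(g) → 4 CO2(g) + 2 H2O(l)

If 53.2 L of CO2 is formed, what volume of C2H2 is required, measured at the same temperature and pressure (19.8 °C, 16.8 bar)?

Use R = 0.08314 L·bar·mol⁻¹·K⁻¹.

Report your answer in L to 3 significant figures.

26.6 L

At constant T and P, gas volumes are in the mole ratio: V(C2H2) = (2/4) × 53.2 = 26.60 L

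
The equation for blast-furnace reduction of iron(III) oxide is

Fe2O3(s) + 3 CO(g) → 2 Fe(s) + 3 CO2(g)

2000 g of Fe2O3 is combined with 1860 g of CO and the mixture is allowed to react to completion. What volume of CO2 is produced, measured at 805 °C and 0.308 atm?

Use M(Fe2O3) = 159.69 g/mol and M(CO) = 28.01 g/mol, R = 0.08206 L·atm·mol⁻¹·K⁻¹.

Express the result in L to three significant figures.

10800 L

n(Fe2O3) = 2000 / 159.69 = 12.52 mol
n(CO) = 1860 / 28.01 = 66.40 mol
For 12.52 mol Fe2O3, stoichiometry requires (3/1) × 12.52 = 37.56 mol CO; 66.40 mol is available, so Fe2O3 is limiting.
n(CO2) = (3/1) × 12.52 = 37.56 mol
V(CO2) = nRT/P = 37.56 × 0.08206 × 1078.15 / 0.308 = 10790 L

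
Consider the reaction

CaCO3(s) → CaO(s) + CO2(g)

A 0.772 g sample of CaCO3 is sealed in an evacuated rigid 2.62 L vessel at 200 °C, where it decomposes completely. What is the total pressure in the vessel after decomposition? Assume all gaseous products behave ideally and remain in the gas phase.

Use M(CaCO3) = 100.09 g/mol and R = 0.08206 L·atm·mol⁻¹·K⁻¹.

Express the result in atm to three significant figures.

n(CaCO3) = 0.772 / 100.09 = 0.007713 mol
n(gas produced) = (1/1) × 0.007713 = 0.007713 mol
P = nRT/V = 0.007713 × 0.08206 × 473.15 / 2.62 = 0.1143 atm

0.114 atm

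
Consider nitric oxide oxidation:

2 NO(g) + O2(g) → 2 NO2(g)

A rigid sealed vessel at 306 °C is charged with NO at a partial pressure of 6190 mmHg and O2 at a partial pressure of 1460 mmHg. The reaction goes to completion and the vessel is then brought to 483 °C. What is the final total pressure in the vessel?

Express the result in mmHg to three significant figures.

At constant V, partial pressures at 306 °C are proportional to moles, so apply stoichiometry directly to pressures.
P(O2) required for 6190 mmHg of NO = (1/2) × 6190 = 3095 mmHg; available 1460 mmHg, so O2 is limiting.
P(NO) remaining = 6190 − (2/1) × 1460 = 3270 mmHg
P(gaseous products) = (2)/1 × 1460 = 2920 mmHg
P_total at 306 °C = 3270 + 2920 = 6190 mmHg
Scaling to 483 °C: P = 6190 × 756.15/579.15 = 8082 mmHg

8080 mmHg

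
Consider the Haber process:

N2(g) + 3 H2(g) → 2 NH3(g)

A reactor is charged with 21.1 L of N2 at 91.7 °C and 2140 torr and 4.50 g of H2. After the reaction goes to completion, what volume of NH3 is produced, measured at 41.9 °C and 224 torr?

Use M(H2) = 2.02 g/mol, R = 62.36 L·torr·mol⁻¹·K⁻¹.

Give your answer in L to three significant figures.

130 L

n(N2) = PV/RT = (2140 × 21.1) / (62.36 × 364.85) = 1.985 mol
n(H2) = 4.50 / 2.02 = 2.228 mol
For 1.985 mol N2, stoichiometry requires (3/1) × 1.985 = 5.955 mol H2; 2.228 mol is available, so H2 is limiting.
n(NH3) = (2/3) × 2.228 = 1.485 mol
V(NH3) = nRT/P = 1.485 × 62.36 × 315.05 / 224 = 130.2 L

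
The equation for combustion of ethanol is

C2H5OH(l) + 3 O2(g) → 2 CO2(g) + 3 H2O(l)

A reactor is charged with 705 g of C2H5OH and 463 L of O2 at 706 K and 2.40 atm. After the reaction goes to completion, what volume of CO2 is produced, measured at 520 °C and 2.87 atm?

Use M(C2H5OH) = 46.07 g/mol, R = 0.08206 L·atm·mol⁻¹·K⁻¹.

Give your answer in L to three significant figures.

290 L

n(C2H5OH) = 705 / 46.07 = 15.30 mol
n(O2) = PV/RT = (2.40 × 463) / (0.08206 × 706) = 19.18 mol
For 15.30 mol C2H5OH, stoichiometry requires (3/1) × 15.30 = 45.90 mol O2; 19.18 mol is available, so O2 is limiting.
n(CO2) = (2/3) × 19.18 = 12.79 mol
V(CO2) = nRT/P = 12.79 × 0.08206 × 793.15 / 2.87 = 290.1 L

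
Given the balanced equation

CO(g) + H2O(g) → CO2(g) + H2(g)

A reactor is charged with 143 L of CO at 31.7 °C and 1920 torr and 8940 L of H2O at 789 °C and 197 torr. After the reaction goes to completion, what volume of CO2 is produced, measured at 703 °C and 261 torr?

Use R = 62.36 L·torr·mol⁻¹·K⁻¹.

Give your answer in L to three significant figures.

n(CO) = PV/RT = (1920 × 143) / (62.36 × 304.85) = 14.44 mol
n(H2O) = PV/RT = (197 × 8940) / (62.36 × 1062.15) = 26.59 mol
For 14.44 mol CO, stoichiometry requires (1/1) × 14.44 = 14.44 mol H2O; 26.59 mol is available, so CO is limiting.
n(CO2) = (1/1) × 14.44 = 14.44 mol
V(CO2) = nRT/P = 14.44 × 62.36 × 976.15 / 261 = 3368 L

3370 L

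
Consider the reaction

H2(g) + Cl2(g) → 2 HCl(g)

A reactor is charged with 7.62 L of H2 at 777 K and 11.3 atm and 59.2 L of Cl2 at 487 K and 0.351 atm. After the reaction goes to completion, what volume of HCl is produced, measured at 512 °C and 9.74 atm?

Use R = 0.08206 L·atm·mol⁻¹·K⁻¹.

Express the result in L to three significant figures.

n(H2) = PV/RT = (11.3 × 7.62) / (0.08206 × 777) = 1.350 mol
n(Cl2) = PV/RT = (0.351 × 59.2) / (0.08206 × 487) = 0.5200 mol
For 1.350 mol H2, stoichiometry requires (1/1) × 1.350 = 1.350 mol Cl2; 0.5200 mol is available, so Cl2 is limiting.
n(HCl) = (2/1) × 0.5200 = 1.040 mol
V(HCl) = nRT/P = 1.040 × 0.08206 × 785.15 / 9.74 = 6.880 L

6.88 L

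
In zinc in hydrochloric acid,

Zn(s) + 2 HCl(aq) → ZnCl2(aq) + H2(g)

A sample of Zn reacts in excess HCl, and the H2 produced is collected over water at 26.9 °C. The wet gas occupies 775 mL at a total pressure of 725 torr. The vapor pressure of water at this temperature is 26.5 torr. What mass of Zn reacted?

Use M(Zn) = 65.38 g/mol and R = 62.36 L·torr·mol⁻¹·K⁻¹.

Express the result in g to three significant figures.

1.89 g

P(H2) = 725 − 26.5 = 698.5 torr
n(H2) = PV/RT = (698.5 × 0.7750) / (62.36 × 300.05) = 0.02893 mol
n(Zn) = (1/1) × 0.02893 = 0.02893 mol
m(Zn) = 0.02893 × 65.38 = 1.891 g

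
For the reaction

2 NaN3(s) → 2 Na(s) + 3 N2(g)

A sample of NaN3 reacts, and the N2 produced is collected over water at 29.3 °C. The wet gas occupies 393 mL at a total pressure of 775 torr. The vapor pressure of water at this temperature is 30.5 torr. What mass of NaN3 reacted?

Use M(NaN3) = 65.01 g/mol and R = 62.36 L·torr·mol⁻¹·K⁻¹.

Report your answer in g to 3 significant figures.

0.672 g

P(N2) = 775 − 30.5 = 744.5 torr
n(N2) = PV/RT = (744.5 × 0.3930) / (62.36 × 302.45) = 0.01551 mol
n(NaN3) = (2/3) × 0.01551 = 0.01034 mol
m(NaN3) = 0.01034 × 65.01 = 0.6722 g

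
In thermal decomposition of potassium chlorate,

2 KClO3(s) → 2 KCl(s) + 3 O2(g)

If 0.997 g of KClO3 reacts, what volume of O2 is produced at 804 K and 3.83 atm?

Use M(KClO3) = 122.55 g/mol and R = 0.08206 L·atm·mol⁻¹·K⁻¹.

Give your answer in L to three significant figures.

n(KClO3) = 0.9970 / 122.55 = 0.008135 mol
n(O2) = (3/2) × 0.008135 = 0.01220 mol
V = nRT/P = 0.01220 × 0.08206 × 804 / 3.83 = 0.2102 L

0.210 L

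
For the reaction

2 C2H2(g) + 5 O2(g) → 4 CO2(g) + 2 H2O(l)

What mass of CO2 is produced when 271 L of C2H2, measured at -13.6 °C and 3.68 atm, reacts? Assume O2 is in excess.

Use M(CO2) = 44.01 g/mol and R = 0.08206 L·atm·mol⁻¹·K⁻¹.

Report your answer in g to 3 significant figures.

n(C2H2) = PV/RT = (3.68 × 271) / (0.08206 × 259.55) = 46.82 mol
n(CO2) = (4/2) × 46.82 = 93.64 mol
m(CO2) = 93.64 × 44.01 = 4121 g

4120 g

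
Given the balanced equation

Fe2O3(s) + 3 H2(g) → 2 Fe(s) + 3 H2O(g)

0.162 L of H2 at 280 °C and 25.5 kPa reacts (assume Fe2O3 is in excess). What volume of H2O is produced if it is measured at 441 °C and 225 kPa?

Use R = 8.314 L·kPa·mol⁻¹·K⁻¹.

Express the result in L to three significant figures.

n(H2) = PV/RT = (25.5 × 0.162) / (8.314 × 553.15) = 0.0008983 mol
n(H2O) = (3/3) × 0.0008983 = 0.0008983 mol
V = nRT/P = 0.0008983 × 8.314 × 714.15 / 225 = 0.02370 L

0.0237 L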